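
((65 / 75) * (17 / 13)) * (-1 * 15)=-17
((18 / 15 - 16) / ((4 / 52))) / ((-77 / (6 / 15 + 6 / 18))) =962 / 525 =1.83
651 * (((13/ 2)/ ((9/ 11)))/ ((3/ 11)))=341341/ 18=18963.39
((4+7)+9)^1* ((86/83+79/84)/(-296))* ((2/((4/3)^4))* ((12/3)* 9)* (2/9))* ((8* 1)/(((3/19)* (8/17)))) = -200306835/2751616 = -72.80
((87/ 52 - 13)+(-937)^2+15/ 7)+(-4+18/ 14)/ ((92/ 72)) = 7350261795/ 8372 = 877957.69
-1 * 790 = -790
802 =802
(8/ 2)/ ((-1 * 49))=-4/ 49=-0.08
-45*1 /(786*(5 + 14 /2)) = -5 /1048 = -0.00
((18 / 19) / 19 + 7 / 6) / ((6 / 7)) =18445 / 12996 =1.42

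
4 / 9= 0.44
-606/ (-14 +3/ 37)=22422/ 515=43.54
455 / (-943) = -455 / 943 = -0.48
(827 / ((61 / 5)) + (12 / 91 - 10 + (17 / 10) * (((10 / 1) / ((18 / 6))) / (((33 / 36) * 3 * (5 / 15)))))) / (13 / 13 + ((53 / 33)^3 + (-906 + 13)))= -12787185015 / 177115351777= -0.07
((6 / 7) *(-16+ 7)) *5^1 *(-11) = 2970 / 7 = 424.29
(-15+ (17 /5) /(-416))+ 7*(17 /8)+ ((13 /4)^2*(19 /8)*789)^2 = 417203529681841 /1064960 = 391755117.26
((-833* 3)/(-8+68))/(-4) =833/80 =10.41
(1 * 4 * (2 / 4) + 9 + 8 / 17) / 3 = 65 / 17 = 3.82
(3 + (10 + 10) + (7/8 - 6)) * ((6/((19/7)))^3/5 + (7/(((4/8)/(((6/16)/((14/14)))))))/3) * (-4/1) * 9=-690368679/274360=-2516.29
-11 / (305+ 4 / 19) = -209 / 5799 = -0.04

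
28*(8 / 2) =112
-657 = -657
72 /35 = 2.06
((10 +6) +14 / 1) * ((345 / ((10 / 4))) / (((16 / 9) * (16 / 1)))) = 145.55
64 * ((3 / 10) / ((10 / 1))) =48 / 25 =1.92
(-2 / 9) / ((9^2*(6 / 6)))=-2 / 729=-0.00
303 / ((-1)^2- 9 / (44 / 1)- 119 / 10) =-66660 / 2443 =-27.29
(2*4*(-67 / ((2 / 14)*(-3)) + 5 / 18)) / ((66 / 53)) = 298814 / 297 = 1006.11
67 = 67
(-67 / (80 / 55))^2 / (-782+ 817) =543169 / 8960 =60.62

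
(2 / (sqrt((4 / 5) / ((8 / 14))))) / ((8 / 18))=9 * sqrt(35) / 14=3.80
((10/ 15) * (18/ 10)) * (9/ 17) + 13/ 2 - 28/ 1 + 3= -3037/ 170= -17.86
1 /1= 1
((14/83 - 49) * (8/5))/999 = -10808/138195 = -0.08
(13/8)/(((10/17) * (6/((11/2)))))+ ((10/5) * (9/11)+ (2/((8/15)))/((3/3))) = 83621/10560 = 7.92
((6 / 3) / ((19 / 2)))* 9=1.89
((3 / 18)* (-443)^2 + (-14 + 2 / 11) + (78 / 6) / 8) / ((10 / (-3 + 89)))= 371164691 / 1320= 281185.37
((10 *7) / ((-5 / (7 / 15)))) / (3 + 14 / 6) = -49 / 40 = -1.22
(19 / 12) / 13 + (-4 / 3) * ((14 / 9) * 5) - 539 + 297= -252.25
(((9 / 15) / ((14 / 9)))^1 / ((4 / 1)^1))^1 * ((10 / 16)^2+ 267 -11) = 443043 / 17920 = 24.72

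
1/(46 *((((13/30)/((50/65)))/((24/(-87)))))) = -1200/112723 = -0.01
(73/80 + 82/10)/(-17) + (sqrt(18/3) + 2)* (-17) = -17* sqrt(6)-46969/1360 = -76.18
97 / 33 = 2.94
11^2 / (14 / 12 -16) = -726 / 89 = -8.16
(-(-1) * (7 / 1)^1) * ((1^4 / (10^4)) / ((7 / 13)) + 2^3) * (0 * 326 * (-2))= 0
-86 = -86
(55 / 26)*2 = 55 / 13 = 4.23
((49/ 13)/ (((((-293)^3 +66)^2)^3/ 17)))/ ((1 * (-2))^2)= 833/ 13170846031171776805956542417256475889158469332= 0.00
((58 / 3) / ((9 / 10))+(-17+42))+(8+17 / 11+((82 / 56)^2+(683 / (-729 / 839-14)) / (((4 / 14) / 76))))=-35323544066941 / 2904778800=-12160.49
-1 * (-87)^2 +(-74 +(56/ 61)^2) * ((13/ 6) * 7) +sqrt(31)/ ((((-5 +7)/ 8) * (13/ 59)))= -96878666/ 11163 +236 * sqrt(31)/ 13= -8577.47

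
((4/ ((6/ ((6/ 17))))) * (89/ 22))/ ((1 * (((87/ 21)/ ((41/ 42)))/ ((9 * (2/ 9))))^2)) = 299218/ 1415403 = 0.21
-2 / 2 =-1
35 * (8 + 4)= 420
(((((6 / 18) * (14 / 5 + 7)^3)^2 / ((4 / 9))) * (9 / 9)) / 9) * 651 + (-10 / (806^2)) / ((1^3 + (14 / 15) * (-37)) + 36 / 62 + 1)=29225030931564366313 / 1824399890625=16018983.05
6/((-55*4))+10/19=1043/2090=0.50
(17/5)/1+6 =47/5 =9.40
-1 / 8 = -0.12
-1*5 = -5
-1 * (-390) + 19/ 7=2749/ 7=392.71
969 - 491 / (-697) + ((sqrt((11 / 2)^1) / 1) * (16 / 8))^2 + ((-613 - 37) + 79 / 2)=381.20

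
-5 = -5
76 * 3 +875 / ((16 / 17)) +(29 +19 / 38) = 18995 / 16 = 1187.19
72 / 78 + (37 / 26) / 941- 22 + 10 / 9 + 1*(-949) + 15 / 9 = -967.30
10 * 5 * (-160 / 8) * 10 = -10000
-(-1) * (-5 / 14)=-5 / 14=-0.36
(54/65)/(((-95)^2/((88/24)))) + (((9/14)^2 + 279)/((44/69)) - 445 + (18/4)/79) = -2706492431017/399665266000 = -6.77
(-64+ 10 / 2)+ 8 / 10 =-291 / 5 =-58.20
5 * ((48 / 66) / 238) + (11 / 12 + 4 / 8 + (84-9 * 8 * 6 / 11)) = 725069 / 15708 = 46.16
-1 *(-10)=10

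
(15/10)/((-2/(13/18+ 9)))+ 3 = -103/24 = -4.29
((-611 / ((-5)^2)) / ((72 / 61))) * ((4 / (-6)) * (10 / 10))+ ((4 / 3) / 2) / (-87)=1080259 / 78300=13.80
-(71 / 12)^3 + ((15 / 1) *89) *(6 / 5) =2410345 / 1728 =1394.88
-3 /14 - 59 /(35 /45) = -1065 /14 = -76.07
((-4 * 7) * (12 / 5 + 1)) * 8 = -761.60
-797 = -797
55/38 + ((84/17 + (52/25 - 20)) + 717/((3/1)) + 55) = 4561867/16150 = 282.47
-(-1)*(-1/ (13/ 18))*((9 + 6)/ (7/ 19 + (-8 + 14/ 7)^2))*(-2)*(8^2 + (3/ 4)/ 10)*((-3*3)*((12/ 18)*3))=-11833371/ 8983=-1317.31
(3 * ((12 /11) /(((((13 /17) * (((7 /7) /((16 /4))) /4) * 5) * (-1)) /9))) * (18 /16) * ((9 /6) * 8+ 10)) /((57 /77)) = -5089392 /1235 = -4120.97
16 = 16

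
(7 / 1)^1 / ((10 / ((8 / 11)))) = 28 / 55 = 0.51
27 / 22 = 1.23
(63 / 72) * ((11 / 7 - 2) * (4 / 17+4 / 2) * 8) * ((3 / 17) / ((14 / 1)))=-171 / 2023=-0.08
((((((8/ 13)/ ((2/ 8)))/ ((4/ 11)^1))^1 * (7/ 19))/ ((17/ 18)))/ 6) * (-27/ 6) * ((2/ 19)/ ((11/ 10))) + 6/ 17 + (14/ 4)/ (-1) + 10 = 1063229/ 159562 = 6.66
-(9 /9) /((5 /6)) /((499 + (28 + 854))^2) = -6 /9535805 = -0.00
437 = 437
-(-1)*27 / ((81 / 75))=25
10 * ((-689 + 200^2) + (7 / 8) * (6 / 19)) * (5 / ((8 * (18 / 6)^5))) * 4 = 74691425 / 18468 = 4044.37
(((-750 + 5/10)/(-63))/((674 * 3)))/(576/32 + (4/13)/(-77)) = 214357/655637544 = 0.00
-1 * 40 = -40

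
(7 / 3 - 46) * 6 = -262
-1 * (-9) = 9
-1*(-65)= 65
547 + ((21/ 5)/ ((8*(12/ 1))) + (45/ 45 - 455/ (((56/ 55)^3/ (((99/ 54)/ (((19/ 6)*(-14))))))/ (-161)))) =-11067813271/ 4766720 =-2321.89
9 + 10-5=14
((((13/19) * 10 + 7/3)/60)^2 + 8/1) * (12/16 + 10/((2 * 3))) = 2721497141/140356800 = 19.39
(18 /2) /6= 3 /2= 1.50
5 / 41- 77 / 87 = -0.76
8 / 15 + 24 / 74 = 476 / 555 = 0.86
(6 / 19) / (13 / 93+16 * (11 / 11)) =0.02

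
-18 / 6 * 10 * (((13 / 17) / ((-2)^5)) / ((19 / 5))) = 975 / 5168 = 0.19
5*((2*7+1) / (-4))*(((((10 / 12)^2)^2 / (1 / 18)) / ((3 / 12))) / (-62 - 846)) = 15625 / 21792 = 0.72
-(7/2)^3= -42.88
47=47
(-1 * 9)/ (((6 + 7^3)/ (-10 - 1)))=99/ 349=0.28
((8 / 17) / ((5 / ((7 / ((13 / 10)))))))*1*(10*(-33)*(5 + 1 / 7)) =-190080 / 221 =-860.09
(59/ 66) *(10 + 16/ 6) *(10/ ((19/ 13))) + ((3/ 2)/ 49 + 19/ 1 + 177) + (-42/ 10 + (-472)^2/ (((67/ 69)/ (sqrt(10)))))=13064003/ 48510 + 15372096 *sqrt(10)/ 67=725804.17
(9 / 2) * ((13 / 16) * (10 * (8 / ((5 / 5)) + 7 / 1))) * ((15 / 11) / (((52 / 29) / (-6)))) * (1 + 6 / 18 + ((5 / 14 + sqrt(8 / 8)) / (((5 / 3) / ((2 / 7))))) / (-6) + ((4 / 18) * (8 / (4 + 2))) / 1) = -137331675 / 34496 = -3981.09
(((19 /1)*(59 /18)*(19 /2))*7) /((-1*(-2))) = 149093 /72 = 2070.74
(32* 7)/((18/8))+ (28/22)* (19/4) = 20909/198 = 105.60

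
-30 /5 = -6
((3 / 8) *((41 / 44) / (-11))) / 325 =-0.00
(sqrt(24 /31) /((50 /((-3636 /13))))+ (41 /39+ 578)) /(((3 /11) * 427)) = 248413 /49959 - 13332 * sqrt(186) /4302025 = 4.93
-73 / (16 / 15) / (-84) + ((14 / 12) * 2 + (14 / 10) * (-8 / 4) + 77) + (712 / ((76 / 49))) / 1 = 68487641 / 127680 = 536.40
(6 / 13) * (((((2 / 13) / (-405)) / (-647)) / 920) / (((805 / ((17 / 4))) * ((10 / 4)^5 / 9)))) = 68 / 474488823046875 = 0.00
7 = 7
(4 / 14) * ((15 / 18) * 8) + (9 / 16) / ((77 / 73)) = 9011 / 3696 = 2.44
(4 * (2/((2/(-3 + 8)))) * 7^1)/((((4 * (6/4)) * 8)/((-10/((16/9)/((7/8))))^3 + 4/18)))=-9827250545/28311552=-347.11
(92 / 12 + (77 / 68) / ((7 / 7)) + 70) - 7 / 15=26633 / 340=78.33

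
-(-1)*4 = 4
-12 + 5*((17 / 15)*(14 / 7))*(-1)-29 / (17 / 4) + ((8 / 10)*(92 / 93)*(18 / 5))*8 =-291086 / 39525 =-7.36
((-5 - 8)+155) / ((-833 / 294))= -852 / 17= -50.12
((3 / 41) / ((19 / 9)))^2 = 729 / 606841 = 0.00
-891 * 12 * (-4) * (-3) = -128304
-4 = -4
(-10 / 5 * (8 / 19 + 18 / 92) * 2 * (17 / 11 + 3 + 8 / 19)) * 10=-1017240 / 8303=-122.51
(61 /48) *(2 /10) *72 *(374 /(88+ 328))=16.45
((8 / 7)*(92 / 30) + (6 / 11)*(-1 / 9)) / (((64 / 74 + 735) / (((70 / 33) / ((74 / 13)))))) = 5746 / 3294467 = 0.00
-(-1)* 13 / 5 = 13 / 5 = 2.60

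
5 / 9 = 0.56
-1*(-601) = 601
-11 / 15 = -0.73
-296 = -296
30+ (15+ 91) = 136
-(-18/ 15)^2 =-36/ 25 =-1.44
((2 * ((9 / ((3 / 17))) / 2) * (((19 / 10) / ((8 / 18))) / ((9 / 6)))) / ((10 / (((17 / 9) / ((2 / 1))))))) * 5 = 5491 / 80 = 68.64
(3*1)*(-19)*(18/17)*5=-5130/17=-301.76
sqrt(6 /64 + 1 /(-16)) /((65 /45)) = 9 * sqrt(2) /104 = 0.12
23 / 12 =1.92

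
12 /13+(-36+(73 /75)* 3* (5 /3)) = -5891 /195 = -30.21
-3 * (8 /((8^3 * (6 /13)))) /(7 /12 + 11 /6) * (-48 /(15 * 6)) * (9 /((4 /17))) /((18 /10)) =221 /464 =0.48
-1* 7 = -7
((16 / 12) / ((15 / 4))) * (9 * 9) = 144 / 5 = 28.80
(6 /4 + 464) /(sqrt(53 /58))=931 * sqrt(3074) /106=486.96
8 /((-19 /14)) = -112 /19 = -5.89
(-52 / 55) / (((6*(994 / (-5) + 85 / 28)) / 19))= 13832 / 904431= 0.02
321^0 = 1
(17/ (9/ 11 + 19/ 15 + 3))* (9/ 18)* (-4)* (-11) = 61710/ 839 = 73.55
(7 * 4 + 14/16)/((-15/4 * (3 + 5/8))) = -308/145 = -2.12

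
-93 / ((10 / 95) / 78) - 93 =-69006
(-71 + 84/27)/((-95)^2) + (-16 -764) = -63356111/81225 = -780.01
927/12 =309/4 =77.25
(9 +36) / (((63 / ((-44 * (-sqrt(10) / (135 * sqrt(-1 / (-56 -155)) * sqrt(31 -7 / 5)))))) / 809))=88990 * sqrt(15614) / 6993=1590.14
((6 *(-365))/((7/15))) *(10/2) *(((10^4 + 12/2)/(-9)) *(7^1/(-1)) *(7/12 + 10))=-5797851625/3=-1932617208.33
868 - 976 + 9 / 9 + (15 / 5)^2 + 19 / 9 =-863 / 9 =-95.89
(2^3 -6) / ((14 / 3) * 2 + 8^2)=3 / 110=0.03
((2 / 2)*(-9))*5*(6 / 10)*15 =-405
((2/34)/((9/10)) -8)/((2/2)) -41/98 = -125245/14994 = -8.35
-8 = -8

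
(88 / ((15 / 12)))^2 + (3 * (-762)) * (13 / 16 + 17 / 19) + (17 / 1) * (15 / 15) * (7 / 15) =12099389 / 11400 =1061.35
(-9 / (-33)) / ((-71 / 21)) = -63 / 781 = -0.08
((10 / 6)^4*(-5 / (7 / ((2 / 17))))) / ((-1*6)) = 3125 / 28917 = 0.11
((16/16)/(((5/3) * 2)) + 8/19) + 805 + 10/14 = 1072559/1330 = 806.44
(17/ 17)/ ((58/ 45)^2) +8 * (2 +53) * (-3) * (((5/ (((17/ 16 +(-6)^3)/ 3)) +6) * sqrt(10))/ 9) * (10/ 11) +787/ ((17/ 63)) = 166824909/ 57188 -2719200 * sqrt(10)/ 3439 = 416.73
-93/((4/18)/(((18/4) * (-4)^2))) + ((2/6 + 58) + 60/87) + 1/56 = -30072.96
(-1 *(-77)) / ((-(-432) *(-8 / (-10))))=385 / 1728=0.22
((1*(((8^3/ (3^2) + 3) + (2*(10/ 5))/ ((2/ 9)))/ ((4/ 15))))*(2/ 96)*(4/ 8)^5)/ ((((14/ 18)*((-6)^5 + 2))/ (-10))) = 17525/ 55724032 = 0.00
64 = 64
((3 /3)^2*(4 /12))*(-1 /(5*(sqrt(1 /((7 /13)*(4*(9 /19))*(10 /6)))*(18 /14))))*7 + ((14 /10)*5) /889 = 1 /127 - 98*sqrt(25935) /33345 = -0.47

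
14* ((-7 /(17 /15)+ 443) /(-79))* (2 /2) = -1316 /17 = -77.41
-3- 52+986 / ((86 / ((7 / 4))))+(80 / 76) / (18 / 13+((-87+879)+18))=-301057747 / 8617716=-34.93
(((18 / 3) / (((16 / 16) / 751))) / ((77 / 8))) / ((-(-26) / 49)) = 126168 / 143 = 882.29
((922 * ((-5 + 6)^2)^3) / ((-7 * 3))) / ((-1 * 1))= 922 / 21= 43.90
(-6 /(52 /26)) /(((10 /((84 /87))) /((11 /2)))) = -231 /145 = -1.59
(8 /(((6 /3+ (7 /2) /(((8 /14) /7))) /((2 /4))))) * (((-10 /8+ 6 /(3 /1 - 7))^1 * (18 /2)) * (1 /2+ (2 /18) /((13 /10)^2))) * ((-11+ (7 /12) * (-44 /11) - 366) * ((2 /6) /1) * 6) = 172347824 /182013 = 946.90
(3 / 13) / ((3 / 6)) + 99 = 1293 / 13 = 99.46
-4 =-4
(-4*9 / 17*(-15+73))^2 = 4359744 / 289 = 15085.62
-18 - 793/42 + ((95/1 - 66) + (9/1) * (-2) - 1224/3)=-18223/42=-433.88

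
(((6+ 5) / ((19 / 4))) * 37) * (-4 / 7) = -6512 / 133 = -48.96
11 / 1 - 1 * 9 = 2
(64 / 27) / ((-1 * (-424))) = 8 / 1431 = 0.01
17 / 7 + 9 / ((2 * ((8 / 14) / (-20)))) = -2171 / 14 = -155.07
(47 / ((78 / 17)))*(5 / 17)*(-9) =-705 / 26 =-27.12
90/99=10/11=0.91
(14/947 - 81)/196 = -76693/185612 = -0.41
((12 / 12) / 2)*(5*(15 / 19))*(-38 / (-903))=25 / 301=0.08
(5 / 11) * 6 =30 / 11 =2.73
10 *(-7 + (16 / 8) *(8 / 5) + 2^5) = 282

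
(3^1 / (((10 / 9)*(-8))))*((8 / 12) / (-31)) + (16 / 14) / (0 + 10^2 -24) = 3677 / 164920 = 0.02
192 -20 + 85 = 257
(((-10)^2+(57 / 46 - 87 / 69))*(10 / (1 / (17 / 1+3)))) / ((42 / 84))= 919800 / 23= 39991.30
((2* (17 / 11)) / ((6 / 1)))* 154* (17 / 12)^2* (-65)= -10349.14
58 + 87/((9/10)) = 464/3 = 154.67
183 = 183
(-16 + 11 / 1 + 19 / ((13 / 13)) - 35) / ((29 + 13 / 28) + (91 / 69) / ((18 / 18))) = -40572 / 59473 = -0.68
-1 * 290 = -290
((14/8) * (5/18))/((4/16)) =35/18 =1.94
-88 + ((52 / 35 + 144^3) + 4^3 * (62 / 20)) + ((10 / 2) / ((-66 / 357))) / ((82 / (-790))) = 94279272987 / 31570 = 2986356.45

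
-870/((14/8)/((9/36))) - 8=-926/7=-132.29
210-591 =-381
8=8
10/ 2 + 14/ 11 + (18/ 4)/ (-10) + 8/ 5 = 1633/ 220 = 7.42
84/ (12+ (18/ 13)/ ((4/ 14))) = 364/ 73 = 4.99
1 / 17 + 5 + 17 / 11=1235 / 187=6.60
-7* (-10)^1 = 70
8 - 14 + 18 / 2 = 3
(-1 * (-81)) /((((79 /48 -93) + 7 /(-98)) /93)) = -2531088 /30719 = -82.39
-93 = -93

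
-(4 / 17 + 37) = -633 / 17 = -37.24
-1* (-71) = 71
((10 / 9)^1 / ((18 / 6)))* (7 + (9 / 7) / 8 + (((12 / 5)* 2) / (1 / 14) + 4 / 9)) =188509 / 6804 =27.71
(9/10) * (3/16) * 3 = 81/160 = 0.51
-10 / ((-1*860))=0.01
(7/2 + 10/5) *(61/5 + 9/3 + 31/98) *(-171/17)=-14301243/16660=-858.42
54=54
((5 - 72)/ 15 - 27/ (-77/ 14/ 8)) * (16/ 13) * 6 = 183776/ 715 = 257.03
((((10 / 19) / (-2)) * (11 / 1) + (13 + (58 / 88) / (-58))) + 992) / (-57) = -1675501 / 95304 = -17.58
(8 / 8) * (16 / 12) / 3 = 4 / 9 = 0.44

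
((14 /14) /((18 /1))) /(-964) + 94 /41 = 1631047 /711432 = 2.29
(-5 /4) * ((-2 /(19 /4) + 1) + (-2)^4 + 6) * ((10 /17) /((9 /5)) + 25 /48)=-1483625 /62016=-23.92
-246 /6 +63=22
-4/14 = -2/7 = -0.29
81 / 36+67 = 277 / 4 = 69.25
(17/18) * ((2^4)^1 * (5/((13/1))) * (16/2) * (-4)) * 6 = -43520/39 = -1115.90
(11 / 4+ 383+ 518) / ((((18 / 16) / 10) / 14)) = 337400 / 3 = 112466.67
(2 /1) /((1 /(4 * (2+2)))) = 32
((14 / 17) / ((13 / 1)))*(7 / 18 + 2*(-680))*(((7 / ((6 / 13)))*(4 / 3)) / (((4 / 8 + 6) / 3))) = -4796708 / 5967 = -803.87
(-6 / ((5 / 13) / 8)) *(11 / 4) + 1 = -1711 / 5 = -342.20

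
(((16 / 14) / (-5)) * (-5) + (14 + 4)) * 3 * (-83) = -33366 / 7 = -4766.57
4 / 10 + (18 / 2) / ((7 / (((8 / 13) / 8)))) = 227 / 455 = 0.50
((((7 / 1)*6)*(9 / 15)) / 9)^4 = 38416 / 625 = 61.47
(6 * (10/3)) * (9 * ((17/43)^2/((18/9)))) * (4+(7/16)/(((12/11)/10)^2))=33927155/59168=573.40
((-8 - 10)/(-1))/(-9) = -2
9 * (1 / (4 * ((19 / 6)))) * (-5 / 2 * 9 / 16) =-1215 / 1216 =-1.00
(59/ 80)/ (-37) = -59/ 2960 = -0.02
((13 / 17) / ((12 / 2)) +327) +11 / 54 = 150245 / 459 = 327.33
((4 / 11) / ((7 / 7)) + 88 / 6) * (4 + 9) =6448 / 33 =195.39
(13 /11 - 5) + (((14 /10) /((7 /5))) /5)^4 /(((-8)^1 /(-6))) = -104967 /27500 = -3.82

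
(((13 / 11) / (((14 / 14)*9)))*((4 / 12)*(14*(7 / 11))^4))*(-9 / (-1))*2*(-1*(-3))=2398157216 / 161051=14890.67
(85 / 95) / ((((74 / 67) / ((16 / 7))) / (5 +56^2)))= 28620792 / 4921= 5816.05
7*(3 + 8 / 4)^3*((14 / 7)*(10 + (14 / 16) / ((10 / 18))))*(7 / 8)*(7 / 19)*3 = 11910675 / 608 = 19589.93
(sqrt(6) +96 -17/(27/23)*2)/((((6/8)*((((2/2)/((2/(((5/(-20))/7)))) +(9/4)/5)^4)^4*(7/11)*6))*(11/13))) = 5301561569447926594273280000000000000000*sqrt(6)/19002399070817297569910537287889289 +9595826440700747135634636800000000000000000/513064774912067034387584506773010803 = 19386346.88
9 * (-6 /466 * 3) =-81 /233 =-0.35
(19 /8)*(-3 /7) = -57 /56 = -1.02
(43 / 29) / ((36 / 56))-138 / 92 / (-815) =982043 / 425430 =2.31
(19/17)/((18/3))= 19/102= 0.19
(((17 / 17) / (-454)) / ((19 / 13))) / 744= -13 / 6417744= -0.00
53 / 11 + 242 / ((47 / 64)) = 172859 / 517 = 334.35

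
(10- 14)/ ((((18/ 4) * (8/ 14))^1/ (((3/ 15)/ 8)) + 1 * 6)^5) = -16807/ 64226590127208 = -0.00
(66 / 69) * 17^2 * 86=546788 / 23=23773.39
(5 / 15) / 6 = 0.06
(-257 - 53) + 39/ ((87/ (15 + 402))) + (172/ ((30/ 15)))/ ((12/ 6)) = -2322/ 29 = -80.07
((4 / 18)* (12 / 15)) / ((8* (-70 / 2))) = -1 / 1575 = -0.00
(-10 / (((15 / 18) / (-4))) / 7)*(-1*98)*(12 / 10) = -806.40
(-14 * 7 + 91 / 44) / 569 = -4221 / 25036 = -0.17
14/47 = 0.30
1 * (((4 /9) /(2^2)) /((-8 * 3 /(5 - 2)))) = -0.01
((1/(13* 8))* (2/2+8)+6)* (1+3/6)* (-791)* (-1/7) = 214587/208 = 1031.67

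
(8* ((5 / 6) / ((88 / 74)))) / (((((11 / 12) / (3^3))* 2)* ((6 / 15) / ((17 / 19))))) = 424575 / 2299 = 184.68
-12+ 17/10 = -103/10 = -10.30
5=5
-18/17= -1.06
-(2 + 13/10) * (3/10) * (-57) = 5643/100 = 56.43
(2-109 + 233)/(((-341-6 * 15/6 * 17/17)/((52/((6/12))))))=-3276/89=-36.81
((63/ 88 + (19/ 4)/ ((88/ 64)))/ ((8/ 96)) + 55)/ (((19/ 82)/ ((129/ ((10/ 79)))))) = 965607441/ 2090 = 462013.13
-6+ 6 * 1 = 0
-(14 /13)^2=-196 /169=-1.16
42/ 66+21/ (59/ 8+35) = 1407/ 1243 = 1.13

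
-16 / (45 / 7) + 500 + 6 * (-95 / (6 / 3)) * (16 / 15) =8708 / 45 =193.51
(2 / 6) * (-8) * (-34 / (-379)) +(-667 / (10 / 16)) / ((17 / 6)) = -36425312 / 96645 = -376.90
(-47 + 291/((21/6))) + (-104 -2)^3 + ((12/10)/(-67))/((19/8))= -53064107871/44555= -1190979.86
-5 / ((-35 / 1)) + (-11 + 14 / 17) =-1194 / 119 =-10.03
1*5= 5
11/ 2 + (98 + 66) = 339/ 2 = 169.50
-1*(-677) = 677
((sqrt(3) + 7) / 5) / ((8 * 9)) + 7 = 7.02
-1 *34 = -34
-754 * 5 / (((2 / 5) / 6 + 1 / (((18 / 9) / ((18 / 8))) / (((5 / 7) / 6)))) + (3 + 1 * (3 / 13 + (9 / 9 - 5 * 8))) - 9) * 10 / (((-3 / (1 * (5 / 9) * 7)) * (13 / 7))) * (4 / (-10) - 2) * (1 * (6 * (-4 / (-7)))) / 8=591136000 / 973379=607.30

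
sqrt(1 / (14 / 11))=sqrt(154) / 14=0.89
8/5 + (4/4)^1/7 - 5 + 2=-1.26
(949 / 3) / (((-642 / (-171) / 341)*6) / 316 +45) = 485737109 / 69098856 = 7.03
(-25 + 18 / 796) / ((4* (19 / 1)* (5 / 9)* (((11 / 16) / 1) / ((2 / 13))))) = -0.13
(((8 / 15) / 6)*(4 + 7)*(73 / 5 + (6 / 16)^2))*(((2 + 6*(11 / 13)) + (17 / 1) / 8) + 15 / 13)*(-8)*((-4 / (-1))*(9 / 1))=-55882299 / 1300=-42986.38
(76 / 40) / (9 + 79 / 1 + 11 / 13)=247 / 11550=0.02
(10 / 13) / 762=0.00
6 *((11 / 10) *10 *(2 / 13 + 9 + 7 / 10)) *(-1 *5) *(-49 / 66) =2414.19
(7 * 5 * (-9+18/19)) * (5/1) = -26775/19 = -1409.21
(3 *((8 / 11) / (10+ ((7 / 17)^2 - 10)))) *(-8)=-55488 / 539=-102.95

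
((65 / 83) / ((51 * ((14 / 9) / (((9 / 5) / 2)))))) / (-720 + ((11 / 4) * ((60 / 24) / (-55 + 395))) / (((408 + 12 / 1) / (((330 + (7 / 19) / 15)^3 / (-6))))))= -23400987480000 / 2656167558908915209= -0.00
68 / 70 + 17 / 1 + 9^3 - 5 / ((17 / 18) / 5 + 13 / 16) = 741.98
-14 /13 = -1.08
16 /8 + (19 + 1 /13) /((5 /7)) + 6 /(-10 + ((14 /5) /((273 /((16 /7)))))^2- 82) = 159567496833 /5571009470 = 28.64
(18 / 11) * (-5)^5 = -56250 / 11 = -5113.64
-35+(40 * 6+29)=234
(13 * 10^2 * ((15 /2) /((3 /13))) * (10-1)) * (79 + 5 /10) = 30229875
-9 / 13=-0.69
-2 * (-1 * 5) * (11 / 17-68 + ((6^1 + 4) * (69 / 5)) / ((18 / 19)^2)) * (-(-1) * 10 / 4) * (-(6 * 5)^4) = -1749727941.18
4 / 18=2 / 9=0.22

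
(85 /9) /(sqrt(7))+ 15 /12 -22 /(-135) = 763 /540+ 85* sqrt(7) /63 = 4.98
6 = 6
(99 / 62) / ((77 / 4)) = 0.08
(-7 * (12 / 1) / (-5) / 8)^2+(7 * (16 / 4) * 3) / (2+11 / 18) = 171927 / 4700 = 36.58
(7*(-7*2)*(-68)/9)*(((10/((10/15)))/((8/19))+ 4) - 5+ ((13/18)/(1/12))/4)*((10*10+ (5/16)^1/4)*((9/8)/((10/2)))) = 314075153/512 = 613428.03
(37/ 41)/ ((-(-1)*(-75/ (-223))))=8251/ 3075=2.68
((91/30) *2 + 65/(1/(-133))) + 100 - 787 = -139889/15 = -9325.93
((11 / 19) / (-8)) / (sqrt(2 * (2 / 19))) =-11 * sqrt(19) / 304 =-0.16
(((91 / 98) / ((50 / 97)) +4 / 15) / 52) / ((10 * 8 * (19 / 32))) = 4343 / 5187000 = 0.00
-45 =-45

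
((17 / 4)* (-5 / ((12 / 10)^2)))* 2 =-2125 / 72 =-29.51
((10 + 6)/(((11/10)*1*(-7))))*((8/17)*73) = -93440/1309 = -71.38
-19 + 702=683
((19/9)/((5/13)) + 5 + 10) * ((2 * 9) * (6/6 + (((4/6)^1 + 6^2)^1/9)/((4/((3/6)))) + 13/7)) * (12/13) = 938596/819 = 1146.03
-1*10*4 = -40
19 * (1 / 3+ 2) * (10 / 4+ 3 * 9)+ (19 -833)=2963 / 6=493.83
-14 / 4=-7 / 2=-3.50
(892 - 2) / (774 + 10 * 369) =445 / 2232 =0.20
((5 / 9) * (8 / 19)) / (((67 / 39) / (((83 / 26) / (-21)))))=-1660 / 80199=-0.02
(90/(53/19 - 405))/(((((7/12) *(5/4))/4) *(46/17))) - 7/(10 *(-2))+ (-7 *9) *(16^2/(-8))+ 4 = 24852037227/12303620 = 2019.90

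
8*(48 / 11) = 384 / 11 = 34.91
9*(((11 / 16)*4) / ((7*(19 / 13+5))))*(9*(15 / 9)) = 6435 / 784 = 8.21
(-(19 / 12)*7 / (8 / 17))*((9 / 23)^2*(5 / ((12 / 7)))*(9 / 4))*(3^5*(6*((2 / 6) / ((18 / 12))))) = -519204735 / 67712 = -7667.84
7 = 7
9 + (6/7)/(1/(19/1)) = 177/7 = 25.29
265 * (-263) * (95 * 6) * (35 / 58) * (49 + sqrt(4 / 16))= -68825554875 / 58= -1186647497.84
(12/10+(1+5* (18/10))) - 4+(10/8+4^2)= 489/20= 24.45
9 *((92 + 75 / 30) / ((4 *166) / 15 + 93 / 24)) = 102060 / 5777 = 17.67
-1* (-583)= 583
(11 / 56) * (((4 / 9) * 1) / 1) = 11 / 126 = 0.09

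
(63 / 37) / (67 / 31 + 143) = 217 / 18500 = 0.01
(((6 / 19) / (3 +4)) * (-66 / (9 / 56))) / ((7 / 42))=-2112 / 19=-111.16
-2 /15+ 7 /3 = 11 /5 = 2.20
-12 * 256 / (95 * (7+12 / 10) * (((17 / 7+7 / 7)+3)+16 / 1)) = -21504 / 122303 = -0.18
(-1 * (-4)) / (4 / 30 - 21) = -60 / 313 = -0.19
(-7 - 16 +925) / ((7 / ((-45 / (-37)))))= 40590 / 259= 156.72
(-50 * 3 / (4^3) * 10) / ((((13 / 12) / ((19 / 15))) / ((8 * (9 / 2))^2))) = -461700 / 13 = -35515.38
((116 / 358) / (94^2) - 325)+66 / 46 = -5885296657 / 18188906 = -323.57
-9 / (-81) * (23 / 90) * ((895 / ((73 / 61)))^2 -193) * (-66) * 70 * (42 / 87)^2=-689507873424832 / 40335201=-17094444.96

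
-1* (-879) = 879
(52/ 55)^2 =2704/ 3025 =0.89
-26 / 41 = -0.63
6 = 6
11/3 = 3.67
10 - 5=5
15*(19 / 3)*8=760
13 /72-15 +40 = 1813 /72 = 25.18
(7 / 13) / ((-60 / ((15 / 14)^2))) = -15 / 1456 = -0.01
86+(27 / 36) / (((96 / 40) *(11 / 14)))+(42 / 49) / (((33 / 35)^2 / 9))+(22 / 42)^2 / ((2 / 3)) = 95.49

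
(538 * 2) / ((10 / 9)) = 968.40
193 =193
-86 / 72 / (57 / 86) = -1849 / 1026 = -1.80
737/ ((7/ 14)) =1474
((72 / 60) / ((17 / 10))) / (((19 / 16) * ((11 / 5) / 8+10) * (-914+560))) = -1280 / 7832427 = -0.00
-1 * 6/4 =-1.50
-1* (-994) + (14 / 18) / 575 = 5143957 / 5175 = 994.00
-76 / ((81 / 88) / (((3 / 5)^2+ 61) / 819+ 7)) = -74524384 / 127575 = -584.16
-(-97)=97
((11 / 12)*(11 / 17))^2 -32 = -31.65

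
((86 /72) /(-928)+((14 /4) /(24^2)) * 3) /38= 283 /634752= 0.00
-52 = -52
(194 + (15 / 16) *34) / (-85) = -1807 / 680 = -2.66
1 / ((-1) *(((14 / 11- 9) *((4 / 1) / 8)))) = 22 / 85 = 0.26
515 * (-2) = -1030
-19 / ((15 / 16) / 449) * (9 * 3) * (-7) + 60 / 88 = 189183531 / 110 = 1719850.28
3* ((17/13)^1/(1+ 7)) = 51/104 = 0.49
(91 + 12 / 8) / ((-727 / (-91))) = 16835 / 1454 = 11.58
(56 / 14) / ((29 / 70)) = 280 / 29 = 9.66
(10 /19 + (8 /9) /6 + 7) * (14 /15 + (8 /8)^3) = 114173 /7695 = 14.84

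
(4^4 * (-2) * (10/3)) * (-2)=10240/3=3413.33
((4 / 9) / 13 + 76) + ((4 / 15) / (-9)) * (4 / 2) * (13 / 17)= 2267128 / 29835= 75.99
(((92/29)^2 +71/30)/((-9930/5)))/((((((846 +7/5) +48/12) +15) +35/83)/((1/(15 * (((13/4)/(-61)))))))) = 1587913753/175743380242755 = 0.00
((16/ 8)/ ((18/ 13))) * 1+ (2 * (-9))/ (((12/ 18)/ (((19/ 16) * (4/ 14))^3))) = 616271/ 1580544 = 0.39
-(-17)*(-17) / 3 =-289 / 3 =-96.33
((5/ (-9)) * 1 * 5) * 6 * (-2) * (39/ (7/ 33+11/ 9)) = 906.34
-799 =-799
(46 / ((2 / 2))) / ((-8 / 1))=-23 / 4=-5.75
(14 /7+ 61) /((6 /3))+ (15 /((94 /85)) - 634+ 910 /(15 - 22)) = -718.94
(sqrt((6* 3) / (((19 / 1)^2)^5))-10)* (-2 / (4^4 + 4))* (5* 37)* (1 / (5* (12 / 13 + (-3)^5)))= -37 / 3147 + 37* sqrt(2) / 25974278510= -0.01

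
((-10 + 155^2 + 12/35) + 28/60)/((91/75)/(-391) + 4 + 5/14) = 9859690600/1787551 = 5515.75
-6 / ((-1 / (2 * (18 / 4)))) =54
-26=-26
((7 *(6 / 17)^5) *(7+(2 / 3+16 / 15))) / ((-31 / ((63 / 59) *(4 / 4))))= -149742432 / 12984592265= -0.01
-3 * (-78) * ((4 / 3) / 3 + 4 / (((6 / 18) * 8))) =455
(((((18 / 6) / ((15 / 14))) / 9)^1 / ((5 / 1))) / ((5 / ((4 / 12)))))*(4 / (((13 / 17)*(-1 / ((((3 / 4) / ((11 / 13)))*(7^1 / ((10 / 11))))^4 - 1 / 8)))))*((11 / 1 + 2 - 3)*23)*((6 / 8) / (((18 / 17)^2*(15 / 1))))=-4393374326468113 / 9097920000000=-482.90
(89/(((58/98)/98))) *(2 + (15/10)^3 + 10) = 26283747/116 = 226584.03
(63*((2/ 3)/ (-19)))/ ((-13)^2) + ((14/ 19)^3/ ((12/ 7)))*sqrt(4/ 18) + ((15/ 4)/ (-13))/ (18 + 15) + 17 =4802*sqrt(2)/ 61731 + 2398745/ 141284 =17.09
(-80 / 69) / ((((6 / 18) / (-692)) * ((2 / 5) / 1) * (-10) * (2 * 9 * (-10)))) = 692 / 207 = 3.34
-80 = -80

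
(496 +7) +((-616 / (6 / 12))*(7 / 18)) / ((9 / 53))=-187793 / 81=-2318.43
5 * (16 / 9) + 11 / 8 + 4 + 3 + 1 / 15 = 6239 / 360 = 17.33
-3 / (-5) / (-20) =-3 / 100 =-0.03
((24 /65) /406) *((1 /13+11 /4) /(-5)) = -63 /122525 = -0.00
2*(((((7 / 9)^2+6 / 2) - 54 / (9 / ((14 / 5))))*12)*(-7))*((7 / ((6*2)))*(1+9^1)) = 1047424 / 81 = 12931.16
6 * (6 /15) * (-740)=-1776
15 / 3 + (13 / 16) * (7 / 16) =1371 / 256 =5.36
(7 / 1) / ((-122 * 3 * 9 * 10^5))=-7 / 329400000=-0.00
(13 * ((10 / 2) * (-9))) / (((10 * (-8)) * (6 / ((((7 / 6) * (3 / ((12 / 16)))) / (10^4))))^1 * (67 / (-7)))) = -637 / 10720000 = -0.00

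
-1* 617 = -617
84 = 84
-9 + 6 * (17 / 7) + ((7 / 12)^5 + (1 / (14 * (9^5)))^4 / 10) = 5.64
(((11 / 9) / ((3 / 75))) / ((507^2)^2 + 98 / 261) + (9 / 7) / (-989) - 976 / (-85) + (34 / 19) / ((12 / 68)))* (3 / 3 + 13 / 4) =3126686612603036186966 / 34026050034828008745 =91.89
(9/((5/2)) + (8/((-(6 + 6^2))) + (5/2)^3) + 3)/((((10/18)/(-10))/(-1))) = 55527/140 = 396.62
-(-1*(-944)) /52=-236 /13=-18.15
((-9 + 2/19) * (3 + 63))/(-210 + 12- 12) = 1859/665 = 2.80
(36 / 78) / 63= 2 / 273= 0.01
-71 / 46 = -1.54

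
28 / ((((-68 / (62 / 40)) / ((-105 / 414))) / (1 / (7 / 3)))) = 217 / 3128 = 0.07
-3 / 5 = -0.60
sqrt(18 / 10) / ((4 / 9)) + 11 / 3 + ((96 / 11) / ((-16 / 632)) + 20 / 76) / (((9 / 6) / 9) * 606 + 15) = 50705 / 72732 + 27 * sqrt(5) / 20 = 3.72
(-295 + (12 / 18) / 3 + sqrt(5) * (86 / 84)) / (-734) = 2653 / 6606 - 43 * sqrt(5) / 30828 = 0.40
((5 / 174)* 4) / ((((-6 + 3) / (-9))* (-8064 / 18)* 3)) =-5 / 19488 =-0.00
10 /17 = 0.59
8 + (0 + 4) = 12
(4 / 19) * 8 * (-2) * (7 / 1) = -448 / 19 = -23.58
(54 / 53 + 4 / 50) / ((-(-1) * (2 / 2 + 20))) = 208 / 3975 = 0.05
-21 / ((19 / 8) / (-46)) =7728 / 19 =406.74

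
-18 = -18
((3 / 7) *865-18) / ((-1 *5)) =-70.54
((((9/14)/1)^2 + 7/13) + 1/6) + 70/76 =296201/145236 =2.04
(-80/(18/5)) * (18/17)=-400/17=-23.53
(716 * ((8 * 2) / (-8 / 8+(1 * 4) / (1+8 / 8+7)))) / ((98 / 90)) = -927936 / 49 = -18937.47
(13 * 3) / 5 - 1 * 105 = -486 / 5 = -97.20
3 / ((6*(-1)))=-1 / 2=-0.50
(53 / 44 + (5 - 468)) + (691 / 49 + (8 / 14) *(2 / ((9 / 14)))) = -8652547 / 19404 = -445.92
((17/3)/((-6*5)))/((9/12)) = -34/135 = -0.25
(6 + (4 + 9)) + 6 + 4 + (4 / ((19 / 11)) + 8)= 747 / 19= 39.32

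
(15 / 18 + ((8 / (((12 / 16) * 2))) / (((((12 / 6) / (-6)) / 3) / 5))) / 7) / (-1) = 1405 / 42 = 33.45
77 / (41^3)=77 / 68921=0.00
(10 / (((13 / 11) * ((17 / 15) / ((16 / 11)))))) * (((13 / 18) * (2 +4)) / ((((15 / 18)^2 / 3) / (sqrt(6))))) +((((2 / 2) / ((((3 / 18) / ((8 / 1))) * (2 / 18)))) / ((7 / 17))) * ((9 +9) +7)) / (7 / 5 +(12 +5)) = 1923.43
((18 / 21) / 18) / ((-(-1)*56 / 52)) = 13 / 294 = 0.04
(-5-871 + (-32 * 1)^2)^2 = 21904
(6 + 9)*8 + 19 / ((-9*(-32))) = 34579 / 288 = 120.07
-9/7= -1.29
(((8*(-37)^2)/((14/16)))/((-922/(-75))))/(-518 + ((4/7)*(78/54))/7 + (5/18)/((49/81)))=-413985600/210385187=-1.97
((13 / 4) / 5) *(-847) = -11011 / 20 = -550.55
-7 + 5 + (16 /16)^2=-1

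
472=472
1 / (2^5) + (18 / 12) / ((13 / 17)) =1.99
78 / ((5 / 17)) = 1326 / 5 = 265.20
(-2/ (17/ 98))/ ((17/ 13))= -2548/ 289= -8.82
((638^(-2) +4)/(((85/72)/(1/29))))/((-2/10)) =-29307186/50168173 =-0.58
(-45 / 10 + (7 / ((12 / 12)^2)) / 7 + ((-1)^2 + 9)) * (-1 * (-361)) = 4693 / 2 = 2346.50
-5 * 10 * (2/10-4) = 190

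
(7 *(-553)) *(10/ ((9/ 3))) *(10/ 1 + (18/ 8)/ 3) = -832265/ 6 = -138710.83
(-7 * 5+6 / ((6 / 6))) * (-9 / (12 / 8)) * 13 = 2262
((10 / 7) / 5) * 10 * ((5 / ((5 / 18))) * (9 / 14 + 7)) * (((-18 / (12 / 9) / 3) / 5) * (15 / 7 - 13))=1317384 / 343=3840.77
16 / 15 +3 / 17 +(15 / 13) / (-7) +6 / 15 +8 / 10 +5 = 7.28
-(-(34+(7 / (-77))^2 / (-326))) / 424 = 0.08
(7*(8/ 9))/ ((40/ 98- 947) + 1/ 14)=-0.01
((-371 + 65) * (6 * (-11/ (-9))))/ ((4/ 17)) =-9537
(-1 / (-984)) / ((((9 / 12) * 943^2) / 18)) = 0.00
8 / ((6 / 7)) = 28 / 3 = 9.33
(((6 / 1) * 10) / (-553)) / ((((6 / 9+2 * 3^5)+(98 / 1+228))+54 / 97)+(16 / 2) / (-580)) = -1265850 / 9487649017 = -0.00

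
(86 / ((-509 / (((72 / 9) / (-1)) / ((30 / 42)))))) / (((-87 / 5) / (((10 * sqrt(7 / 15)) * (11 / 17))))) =-105952 * sqrt(105) / 2258433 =-0.48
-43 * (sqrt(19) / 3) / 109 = -43 * sqrt(19) / 327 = -0.57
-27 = -27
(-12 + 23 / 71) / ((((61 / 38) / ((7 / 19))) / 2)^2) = -649936 / 264191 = -2.46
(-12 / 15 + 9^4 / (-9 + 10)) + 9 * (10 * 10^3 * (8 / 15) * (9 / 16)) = 167801 / 5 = 33560.20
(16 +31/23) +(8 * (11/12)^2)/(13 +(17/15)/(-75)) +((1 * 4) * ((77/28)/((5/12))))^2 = 1091681537/1527200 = 714.83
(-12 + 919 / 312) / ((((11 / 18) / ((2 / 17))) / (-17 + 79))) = -262725 / 2431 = -108.07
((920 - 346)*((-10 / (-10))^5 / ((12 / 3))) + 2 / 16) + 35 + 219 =3181 / 8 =397.62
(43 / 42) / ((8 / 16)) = 43 / 21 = 2.05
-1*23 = -23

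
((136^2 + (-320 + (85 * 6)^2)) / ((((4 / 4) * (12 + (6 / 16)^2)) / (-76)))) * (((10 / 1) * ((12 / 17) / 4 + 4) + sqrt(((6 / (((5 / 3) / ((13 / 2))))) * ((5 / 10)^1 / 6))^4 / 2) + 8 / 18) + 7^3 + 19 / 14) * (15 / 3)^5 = -1751188085240000000 / 832167-2680632708000 * sqrt(2) / 259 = -2119007995862.81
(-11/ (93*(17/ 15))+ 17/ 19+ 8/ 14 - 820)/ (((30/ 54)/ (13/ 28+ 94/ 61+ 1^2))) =-4428.41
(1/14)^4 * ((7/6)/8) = 1/263424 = 0.00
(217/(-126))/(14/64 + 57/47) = -23312/19377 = -1.20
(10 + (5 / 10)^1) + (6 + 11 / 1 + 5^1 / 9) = 505 / 18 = 28.06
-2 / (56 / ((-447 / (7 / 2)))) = 447 / 98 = 4.56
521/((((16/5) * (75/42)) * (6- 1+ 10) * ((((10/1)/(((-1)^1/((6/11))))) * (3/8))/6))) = -40117/2250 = -17.83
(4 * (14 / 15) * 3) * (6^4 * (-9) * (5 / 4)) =-163296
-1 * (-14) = 14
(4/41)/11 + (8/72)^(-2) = 36535/451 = 81.01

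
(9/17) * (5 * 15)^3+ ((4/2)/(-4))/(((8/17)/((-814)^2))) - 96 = -32691589/68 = -480758.66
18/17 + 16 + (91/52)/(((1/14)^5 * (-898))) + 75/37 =-290614639/282421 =-1029.01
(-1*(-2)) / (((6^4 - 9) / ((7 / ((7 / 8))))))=16 / 1287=0.01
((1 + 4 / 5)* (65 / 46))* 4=234 / 23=10.17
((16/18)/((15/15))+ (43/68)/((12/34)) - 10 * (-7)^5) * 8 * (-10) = -121012330/9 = -13445814.44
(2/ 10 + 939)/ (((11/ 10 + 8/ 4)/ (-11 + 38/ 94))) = -4677216/ 1457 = -3210.17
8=8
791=791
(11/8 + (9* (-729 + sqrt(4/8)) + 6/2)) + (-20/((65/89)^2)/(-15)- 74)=-672091903/101400 + 9* sqrt(2)/2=-6621.76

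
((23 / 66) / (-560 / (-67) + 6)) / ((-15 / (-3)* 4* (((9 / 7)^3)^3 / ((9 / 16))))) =62184908387 / 874599171114240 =0.00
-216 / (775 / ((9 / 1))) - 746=-580094 / 775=-748.51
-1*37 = -37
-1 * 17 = -17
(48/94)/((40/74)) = 222/235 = 0.94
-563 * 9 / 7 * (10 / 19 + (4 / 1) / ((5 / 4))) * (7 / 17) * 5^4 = -224214750 / 323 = -694163.31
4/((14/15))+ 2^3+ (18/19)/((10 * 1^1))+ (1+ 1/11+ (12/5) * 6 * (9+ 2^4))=2731943/7315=373.47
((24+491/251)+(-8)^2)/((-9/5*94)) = -112895/212346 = -0.53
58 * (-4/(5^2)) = -232/25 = -9.28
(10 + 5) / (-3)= -5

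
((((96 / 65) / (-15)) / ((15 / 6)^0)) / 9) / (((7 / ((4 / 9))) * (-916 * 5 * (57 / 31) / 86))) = 85312 / 12026707875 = 0.00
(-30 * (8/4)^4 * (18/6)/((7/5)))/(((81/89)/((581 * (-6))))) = 11819200/3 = 3939733.33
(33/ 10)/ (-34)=-33/ 340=-0.10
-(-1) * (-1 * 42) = -42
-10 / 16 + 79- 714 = -5085 / 8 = -635.62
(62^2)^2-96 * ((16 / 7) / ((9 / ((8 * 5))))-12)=310306768 / 21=14776512.76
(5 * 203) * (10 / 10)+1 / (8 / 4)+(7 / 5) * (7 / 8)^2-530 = 155703 / 320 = 486.57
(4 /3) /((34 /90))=3.53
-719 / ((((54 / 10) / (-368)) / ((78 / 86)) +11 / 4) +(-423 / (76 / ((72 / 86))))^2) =-11479796216720 / 390327624257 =-29.41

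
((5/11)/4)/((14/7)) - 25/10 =-215/88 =-2.44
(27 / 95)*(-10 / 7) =-54 / 133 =-0.41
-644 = -644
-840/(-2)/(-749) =-0.56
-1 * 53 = -53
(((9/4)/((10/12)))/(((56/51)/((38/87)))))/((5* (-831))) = -2907/11246200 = -0.00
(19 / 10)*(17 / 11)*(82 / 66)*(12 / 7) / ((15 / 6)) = 2.50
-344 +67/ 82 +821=39181/ 82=477.82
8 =8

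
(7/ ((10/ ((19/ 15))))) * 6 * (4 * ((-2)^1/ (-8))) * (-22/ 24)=-4.88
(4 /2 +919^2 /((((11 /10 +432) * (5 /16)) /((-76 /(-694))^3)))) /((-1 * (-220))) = 184488305517 /3981065187286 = 0.05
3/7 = 0.43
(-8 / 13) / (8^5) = -1 / 53248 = -0.00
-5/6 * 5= -25/6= -4.17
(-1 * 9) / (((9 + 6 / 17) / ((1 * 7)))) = -357 / 53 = -6.74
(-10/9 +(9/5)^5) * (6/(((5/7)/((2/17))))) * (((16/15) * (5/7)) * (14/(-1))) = -26363008/140625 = -187.47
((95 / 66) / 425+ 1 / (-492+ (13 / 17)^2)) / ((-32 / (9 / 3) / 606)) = -326352513 / 4249208480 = -0.08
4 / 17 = 0.24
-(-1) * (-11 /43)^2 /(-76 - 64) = -121 /258860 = -0.00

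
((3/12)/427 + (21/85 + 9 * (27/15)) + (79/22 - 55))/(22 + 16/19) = -1060821889/693089320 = -1.53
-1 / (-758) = 1 / 758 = 0.00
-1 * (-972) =972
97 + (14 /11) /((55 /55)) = 1081 /11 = 98.27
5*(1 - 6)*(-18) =450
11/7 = 1.57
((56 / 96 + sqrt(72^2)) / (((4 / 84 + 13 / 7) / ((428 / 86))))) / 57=652379 / 196080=3.33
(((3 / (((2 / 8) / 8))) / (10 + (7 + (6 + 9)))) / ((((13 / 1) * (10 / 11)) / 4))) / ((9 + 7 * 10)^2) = 66 / 405665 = 0.00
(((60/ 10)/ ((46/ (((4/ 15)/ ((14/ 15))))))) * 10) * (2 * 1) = 0.75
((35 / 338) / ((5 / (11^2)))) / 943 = 0.00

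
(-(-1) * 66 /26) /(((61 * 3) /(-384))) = -4224 /793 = -5.33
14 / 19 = 0.74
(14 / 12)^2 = 49 / 36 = 1.36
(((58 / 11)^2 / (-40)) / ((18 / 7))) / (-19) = 5887 / 413820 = 0.01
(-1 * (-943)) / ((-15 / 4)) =-3772 / 15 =-251.47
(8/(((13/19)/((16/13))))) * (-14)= -34048/169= -201.47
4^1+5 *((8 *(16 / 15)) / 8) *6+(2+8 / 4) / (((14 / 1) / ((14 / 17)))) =616 / 17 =36.24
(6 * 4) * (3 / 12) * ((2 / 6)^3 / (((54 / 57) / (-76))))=-1444 / 81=-17.83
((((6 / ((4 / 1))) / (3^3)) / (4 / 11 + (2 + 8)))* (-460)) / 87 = -1265 / 44631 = -0.03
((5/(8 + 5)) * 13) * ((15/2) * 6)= 225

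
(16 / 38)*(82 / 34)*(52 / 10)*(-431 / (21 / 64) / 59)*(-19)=235236352 / 105315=2233.65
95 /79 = 1.20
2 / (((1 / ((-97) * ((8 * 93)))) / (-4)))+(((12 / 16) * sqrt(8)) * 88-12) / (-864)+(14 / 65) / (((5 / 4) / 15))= 2701982081 / 4680-11 * sqrt(2) / 72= 577346.38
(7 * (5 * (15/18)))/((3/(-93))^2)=168175/6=28029.17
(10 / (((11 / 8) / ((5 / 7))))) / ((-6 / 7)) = -200 / 33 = -6.06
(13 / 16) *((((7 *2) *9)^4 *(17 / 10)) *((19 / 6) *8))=44097788826 / 5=8819557765.20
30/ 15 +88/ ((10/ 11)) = 494/ 5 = 98.80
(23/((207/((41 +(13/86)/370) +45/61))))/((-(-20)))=81014513/349383600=0.23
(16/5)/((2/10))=16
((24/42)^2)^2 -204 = -489548/2401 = -203.89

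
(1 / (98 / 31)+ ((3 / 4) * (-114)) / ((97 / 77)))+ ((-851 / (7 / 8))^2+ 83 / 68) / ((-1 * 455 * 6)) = -365324277763 / 882346920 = -414.04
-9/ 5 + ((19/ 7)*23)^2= 954404/ 245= 3895.53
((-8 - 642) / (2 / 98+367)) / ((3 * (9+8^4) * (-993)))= 3185 / 21992264928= 0.00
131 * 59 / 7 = 7729 / 7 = 1104.14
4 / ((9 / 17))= 68 / 9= 7.56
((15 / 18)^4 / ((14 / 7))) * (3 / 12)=625 / 10368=0.06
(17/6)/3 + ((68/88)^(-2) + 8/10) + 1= 114943/26010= 4.42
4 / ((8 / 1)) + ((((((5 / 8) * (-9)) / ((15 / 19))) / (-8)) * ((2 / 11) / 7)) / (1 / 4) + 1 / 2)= 673 / 616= 1.09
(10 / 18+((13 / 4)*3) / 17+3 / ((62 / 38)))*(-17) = -56305 / 1116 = -50.45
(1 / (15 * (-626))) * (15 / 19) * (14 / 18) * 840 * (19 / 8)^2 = -4655 / 15024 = -0.31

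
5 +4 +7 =16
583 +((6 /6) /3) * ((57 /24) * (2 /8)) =55987 /96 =583.20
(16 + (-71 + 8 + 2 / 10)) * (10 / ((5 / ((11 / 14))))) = -2574 / 35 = -73.54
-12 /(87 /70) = -280 /29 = -9.66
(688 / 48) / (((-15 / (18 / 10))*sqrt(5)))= -43*sqrt(5) / 125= -0.77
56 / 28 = 2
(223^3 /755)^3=1363778273695777847263 /430368875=3168858978697.70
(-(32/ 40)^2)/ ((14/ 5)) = -8/ 35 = -0.23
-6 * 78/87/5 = -156/145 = -1.08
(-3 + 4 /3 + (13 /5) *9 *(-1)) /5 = -376 /75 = -5.01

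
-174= -174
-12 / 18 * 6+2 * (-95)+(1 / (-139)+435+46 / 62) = 1041635 / 4309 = 241.73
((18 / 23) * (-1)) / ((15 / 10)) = -12 / 23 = -0.52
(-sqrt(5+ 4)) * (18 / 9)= -6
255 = 255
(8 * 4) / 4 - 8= 0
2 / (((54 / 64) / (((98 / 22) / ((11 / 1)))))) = 3136 / 3267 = 0.96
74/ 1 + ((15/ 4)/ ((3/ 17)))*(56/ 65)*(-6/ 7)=758/ 13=58.31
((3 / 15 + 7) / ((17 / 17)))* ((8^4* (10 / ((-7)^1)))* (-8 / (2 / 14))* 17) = 40108032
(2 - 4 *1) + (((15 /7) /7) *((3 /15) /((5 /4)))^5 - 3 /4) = -2.75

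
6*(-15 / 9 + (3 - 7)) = -34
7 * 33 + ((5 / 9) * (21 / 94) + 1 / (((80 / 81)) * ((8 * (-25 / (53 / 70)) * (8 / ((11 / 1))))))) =291986301557 / 1263360000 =231.12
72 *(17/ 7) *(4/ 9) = 77.71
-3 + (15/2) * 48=357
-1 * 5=-5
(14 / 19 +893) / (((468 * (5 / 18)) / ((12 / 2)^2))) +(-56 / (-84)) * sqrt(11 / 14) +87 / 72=sqrt(154) / 21 +7371607 / 29640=249.30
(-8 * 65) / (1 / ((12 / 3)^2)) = -8320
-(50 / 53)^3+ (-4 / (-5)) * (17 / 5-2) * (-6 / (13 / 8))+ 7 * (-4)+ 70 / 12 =-7879502453 / 290310150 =-27.14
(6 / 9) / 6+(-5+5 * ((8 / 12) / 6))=-13 / 3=-4.33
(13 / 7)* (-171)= -2223 / 7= -317.57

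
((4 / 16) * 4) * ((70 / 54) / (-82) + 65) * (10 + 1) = 1582625 / 2214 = 714.83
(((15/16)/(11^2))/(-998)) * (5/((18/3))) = -25/3864256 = -0.00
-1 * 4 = -4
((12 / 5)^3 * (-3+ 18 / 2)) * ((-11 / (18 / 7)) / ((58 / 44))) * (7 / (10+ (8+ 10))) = -243936 / 3625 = -67.29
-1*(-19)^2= -361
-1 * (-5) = 5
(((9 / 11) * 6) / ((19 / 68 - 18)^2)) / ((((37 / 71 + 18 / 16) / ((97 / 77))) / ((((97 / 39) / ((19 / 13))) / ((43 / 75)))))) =78497254656 / 2210559665545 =0.04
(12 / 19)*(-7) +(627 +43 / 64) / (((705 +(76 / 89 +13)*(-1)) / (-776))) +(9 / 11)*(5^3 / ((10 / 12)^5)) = -106276336769 / 233745600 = -454.67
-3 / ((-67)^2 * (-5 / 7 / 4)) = 84 / 22445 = 0.00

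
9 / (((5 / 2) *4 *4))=9 / 40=0.22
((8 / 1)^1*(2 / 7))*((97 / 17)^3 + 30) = 493.18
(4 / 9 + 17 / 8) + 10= 905 / 72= 12.57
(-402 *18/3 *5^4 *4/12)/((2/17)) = -4271250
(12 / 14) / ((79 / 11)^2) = 726 / 43687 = 0.02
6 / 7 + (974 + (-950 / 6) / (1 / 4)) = 7172 / 21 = 341.52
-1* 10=-10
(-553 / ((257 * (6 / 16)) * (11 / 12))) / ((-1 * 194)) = 8848 / 274219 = 0.03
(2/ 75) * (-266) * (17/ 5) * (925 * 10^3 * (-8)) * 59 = 10529627733.33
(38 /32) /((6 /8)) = 19 /12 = 1.58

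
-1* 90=-90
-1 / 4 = -0.25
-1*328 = -328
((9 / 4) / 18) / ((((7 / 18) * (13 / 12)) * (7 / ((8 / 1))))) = 0.34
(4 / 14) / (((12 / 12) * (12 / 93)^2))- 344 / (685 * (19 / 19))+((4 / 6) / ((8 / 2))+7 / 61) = 118916383 / 7019880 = 16.94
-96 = -96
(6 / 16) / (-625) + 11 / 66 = 0.17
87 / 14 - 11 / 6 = 4.38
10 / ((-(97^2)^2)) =-10 / 88529281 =-0.00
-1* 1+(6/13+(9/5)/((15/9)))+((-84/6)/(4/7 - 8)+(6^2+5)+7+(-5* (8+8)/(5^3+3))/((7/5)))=909631/18200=49.98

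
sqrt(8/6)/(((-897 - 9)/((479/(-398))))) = 479 * sqrt(3)/540882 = 0.00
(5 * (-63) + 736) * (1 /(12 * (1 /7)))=2947 /12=245.58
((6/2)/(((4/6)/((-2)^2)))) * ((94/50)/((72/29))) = 13.63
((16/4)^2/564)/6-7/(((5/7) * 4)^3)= -999623/3384000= -0.30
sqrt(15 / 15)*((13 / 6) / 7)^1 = 0.31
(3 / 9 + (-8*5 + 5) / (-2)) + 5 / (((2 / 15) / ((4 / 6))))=257 / 6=42.83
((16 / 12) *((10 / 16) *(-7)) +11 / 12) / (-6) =59 / 72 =0.82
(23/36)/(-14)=-23/504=-0.05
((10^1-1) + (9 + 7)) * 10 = 250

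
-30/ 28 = -15/ 14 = -1.07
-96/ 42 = -2.29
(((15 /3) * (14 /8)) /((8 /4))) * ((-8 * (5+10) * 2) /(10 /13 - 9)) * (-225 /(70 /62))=-2720250 /107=-25422.90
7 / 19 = 0.37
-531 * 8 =-4248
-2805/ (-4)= 2805/ 4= 701.25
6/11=0.55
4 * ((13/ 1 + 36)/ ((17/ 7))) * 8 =10976/ 17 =645.65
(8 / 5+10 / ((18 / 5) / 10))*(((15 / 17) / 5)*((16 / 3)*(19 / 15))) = 401888 / 11475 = 35.02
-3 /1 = -3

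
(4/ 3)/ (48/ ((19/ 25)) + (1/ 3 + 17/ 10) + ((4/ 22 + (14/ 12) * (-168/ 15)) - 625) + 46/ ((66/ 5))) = -0.00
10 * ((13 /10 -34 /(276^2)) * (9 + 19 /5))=3959792 /23805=166.34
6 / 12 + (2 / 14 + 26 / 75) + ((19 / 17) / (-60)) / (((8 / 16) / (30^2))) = -580837 / 17850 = -32.54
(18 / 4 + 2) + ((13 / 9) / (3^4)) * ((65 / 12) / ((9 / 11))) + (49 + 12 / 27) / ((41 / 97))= 123.60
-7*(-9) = 63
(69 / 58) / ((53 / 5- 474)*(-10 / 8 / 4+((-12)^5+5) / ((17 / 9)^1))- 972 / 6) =46920 / 2407597618109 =0.00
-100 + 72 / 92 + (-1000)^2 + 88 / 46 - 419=22988125 / 23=999483.70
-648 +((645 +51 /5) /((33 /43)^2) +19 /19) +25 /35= 1974232 /4235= 466.17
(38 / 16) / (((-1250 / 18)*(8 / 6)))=-513 / 20000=-0.03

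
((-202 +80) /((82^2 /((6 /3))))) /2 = -61 /3362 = -0.02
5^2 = 25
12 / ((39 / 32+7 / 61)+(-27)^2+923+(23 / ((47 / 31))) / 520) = 71560320 / 9859596857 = 0.01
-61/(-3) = 61/3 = 20.33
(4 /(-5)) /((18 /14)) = -28 /45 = -0.62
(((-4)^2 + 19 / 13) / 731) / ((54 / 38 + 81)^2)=81947 / 23304739068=0.00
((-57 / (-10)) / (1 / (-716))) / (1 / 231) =-4713786 / 5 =-942757.20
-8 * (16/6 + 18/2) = -280/3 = -93.33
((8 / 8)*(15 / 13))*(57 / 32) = 855 / 416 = 2.06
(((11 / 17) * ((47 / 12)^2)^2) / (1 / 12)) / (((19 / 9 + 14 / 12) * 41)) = 13.60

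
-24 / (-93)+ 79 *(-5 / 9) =-12173 / 279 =-43.63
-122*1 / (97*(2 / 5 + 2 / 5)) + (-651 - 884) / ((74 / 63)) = -4695835 / 3589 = -1308.40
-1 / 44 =-0.02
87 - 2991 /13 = -1860 /13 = -143.08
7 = 7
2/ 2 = 1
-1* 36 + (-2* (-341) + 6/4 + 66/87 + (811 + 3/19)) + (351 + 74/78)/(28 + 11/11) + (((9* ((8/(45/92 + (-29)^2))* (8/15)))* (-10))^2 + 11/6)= 63262382803313288/42930666100907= 1473.59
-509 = -509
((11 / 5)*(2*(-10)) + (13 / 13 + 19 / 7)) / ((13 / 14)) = -564 / 13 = -43.38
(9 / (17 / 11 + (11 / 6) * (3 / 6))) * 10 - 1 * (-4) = 2636 / 65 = 40.55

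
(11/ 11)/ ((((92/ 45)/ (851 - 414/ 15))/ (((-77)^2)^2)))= 56631549051/ 4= 14157887262.75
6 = 6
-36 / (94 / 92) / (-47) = 1656 / 2209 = 0.75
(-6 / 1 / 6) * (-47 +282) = -235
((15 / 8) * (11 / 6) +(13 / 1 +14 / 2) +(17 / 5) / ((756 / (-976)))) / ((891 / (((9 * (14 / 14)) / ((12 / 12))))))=288007 / 1496880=0.19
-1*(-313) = 313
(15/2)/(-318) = -5/212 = -0.02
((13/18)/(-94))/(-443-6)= 13/759708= 0.00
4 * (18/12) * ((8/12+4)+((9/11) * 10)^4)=394069948/14641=26915.51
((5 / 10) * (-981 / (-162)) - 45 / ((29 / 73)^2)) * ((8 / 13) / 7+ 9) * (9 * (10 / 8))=-35318320985 / 1224496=-28843.15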